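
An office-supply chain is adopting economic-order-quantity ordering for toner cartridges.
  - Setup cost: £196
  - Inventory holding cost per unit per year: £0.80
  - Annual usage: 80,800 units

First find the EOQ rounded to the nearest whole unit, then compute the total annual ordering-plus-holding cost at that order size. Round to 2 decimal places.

£5,033.77

Q* = √(2·D·S / H) = √(2·80,800·196 / 0.8) = √39,592,000.0 ≈ 6,292.22 → Q = 6,292 units
Ordering: D/Q × S = 80,800/6,292 × £196 = £2,516.97
Holding:  Q/2 × H = 6,292/2 × £0.8 = £2,516.80
Total = £2,516.97 + £2,516.80 = £5,033.77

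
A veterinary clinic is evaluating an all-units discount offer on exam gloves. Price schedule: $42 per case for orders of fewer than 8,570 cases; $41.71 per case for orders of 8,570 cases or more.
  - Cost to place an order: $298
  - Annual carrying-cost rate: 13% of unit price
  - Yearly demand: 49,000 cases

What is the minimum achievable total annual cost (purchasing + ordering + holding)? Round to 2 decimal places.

$2,068,728.41

H₁ = 13%×$42 = $5.4600;  H₂ = 13%×$41.71 = $5.4223
EOQ₁ = √(2×49,000×298/5.4600) = 2,312.73  (< 8,570, feasible at tier 1)
EOQ₂ = √(2×49,000×298/5.4223) = 2,320.76  (< 8,570 → use Q = 8,570 at tier-2 price)
TC(tier 1 (EOQ₁), Q≈2,312.7) = $2,070,627.50
TC(tier 2, Q≈8,570.0) = $2,068,728.41
Minimum at tier 2: $2,068,728.41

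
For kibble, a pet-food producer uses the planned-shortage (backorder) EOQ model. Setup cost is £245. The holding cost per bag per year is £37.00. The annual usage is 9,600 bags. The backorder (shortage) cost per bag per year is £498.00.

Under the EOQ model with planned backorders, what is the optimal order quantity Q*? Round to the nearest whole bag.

Basic EOQ = √(2·9,600·245/37) = 356.560
Backorder adjustment √((H+b)/b) = √((37+498)/498) = 1.0365
Q* = 356.560 × 1.0365 ≈ 369.57

370 bags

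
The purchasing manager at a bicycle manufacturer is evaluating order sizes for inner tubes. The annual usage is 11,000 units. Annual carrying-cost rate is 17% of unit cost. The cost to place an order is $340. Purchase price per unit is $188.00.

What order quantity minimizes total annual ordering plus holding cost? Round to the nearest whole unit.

484 units

H = i·C = 0.17 × $188 = $31.9600 per unit-year
Optimal lot size Q* = (2 × 11,000 × $340 / $31.96)^½ ≈ 483.78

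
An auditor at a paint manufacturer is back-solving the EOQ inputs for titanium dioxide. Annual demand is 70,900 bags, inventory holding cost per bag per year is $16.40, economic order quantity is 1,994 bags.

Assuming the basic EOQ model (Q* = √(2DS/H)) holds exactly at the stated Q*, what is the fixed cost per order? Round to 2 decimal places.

$459.85

From Q* = √(2DS/H) ⇒ Q*² = 2DS/H.
S = Q²H / (2D) = 1,994² × 16.4 / (2 × 70,900) = 459.8518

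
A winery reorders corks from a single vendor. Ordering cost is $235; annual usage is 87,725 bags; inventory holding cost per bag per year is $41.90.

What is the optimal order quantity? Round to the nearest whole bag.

992 bags

2DS/H = 2·87,725·235/41.9 = 984,027.45
EOQ = √984,027.45 ≈ 991.98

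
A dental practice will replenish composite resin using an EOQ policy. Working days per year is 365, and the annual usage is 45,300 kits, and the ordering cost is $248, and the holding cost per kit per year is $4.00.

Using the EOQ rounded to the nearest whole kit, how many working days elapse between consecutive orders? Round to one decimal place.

19.1 days

Q* = √(2·D·S / H) = √(2·45,300·248 / 4) = √5,617,200.0 ≈ 2,370.06 → Q = 2,370 kits
T = Q/D × 365 days = 2,370/45,300 × 365 = 19.096 days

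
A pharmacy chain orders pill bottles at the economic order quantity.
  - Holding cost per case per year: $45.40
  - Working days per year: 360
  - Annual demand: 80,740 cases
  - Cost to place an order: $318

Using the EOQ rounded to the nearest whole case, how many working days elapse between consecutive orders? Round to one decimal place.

4.7 days

2DS/H = 2·80,740·318/45.4 = 1,131,071.37
EOQ = √1,131,071.37 ≈ 1,063.52 → Q = 1,064 cases
Days between orders = 360 / (D/Q) = 360 / 75.883 ≈ 4.744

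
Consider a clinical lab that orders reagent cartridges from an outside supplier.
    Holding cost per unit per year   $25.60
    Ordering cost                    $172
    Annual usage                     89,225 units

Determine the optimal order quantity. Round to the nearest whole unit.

EOQ = √(2DS/H) = √(2 × 89,225 × 172 / 25.6)
    = √(1,198,960.94) ≈ 1,094.97

1,095 units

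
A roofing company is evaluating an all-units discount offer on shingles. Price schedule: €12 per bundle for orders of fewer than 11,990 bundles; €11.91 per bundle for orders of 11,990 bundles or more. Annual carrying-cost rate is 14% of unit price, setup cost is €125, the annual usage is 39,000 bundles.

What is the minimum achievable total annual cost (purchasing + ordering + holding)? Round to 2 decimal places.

€472,047.22

H₁ = 14%×€12 = €1.6800;  H₂ = 14%×€11.91 = €1.6674
EOQ₁ = √(2×39,000×125/1.6800) = 2,409.06  (< 11,990, feasible at tier 1)
EOQ₂ = √(2×39,000×125/1.6674) = 2,418.15  (< 11,990 → use Q = 11,990 at tier-2 price)
TC(tier 1 (EOQ₁), Q≈2,409.1) = €472,047.22
TC(tier 2, Q≈11,990.0) = €474,892.65
Minimum at tier 1 (EOQ₁): €472,047.22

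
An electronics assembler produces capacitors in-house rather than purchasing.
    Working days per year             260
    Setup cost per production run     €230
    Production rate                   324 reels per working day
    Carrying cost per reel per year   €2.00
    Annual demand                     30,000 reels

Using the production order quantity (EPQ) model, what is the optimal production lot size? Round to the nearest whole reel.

d = 30,000/260 = 115.3846 reels/day;  effective holding cost H(1 − d/p) = 2·(1 − 115.3846/324) = 1.28775
Q* = √(2DS / H_eff) = √(2·30,000·230 / 1.28775) ≈ 3,273.59

3,274 reels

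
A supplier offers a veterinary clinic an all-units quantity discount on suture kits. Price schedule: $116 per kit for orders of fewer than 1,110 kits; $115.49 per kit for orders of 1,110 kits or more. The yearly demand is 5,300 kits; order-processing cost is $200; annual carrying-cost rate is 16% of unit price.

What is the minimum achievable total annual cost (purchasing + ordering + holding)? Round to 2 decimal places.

$621,072.73

H₁ = 16%×$116 = $18.5600;  H₂ = 16%×$115.49 = $18.4784
EOQ₁ = √(2×5,300×200/18.5600) = 337.97  (< 1,110, feasible at tier 1)
EOQ₂ = √(2×5,300×200/18.4784) = 338.72  (< 1,110 → use Q = 1,110 at tier-2 price)
TC(tier 1 (EOQ₁), Q≈338.0) = $621,072.73
TC(tier 2, Q≈1,110.0) = $623,307.47
Minimum at tier 1 (EOQ₁): $621,072.73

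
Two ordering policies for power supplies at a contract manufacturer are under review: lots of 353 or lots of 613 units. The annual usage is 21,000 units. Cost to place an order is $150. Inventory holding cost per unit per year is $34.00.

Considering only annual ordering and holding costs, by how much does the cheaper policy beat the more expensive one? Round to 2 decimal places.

$635.15

For each Q, cost = (D/Q)·S + (Q/2)·H.
TC(353) = (21,000/353)×150 + (353/2)×34 = $14,924.51
TC(613) = (21,000/613)×150 + (613/2)×34 = $15,559.66
|ΔTC| = |$14,924.51 − $15,559.66| = $635.15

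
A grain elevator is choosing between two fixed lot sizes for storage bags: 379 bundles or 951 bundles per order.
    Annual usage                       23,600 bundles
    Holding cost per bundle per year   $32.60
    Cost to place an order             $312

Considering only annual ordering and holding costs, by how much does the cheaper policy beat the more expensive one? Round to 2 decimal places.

$2,361.78

TC(Q) = (D/Q)S + (Q/2)H
TC(379) = (23,600/379)×312 + (379/2)×32.6 = $25,605.67
TC(951) = (23,600/951)×312 + (951/2)×32.6 = $23,243.89
|ΔTC| = |$25,605.67 − $23,243.89| = $2,361.78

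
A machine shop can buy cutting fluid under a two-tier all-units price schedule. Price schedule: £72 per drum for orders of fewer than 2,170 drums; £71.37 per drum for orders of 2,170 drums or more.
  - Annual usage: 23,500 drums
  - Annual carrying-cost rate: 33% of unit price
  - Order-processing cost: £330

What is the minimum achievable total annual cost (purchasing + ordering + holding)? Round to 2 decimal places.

£1,706,322.76

H₁ = 33%×£72 = £23.7600;  H₂ = 33%×£71.37 = £23.5521
EOQ₁ = √(2×23,500×330/23.7600) = 807.95  (< 2,170, feasible at tier 1)
EOQ₂ = √(2×23,500×330/23.5521) = 811.50  (< 2,170 → use Q = 2,170 at tier-2 price)
TC(tier 1 (EOQ₁), Q≈807.9) = £1,711,196.81
TC(tier 2, Q≈2,170.0) = £1,706,322.76
Minimum at tier 2: £1,706,322.76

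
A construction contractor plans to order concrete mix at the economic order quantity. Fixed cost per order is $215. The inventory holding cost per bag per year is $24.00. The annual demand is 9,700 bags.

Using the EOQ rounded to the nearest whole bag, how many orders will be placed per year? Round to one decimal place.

23.3 orders per year

EOQ = √(2DS/H) = √(2 × 9,700 × 215 / 24)
    = √(173,791.67) ≈ 416.88 → Q = 417
N = D/Q = 9,700/417 ≈ 23.261 orders/yr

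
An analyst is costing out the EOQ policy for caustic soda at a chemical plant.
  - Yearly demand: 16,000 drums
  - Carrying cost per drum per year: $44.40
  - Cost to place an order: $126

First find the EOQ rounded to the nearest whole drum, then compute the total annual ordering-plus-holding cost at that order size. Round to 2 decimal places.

$13,379.87

EOQ = √(2DS/H) = √(2 × 16,000 × 126 / 44.4)
    = √(90,810.81) ≈ 301.35 → Q = 301 drums
Ordering: D/Q × S = 16,000/301 × $126 = $6,697.67
Holding:  Q/2 × H = 301/2 × $44.4 = $6,682.20
Total = $6,697.67 + $6,682.20 = $13,379.87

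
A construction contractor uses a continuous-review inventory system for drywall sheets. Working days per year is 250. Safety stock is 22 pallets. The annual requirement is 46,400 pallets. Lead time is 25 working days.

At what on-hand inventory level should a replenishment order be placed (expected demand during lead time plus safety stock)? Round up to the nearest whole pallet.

Daily demand d = 46,400 / 250 = 185.600 pallets/day
Demand during lead time = 185.600 × 25 = 4,640.00
Reorder point = 4,640.00 + 22 = 4,662.00 → round up

4,662 pallets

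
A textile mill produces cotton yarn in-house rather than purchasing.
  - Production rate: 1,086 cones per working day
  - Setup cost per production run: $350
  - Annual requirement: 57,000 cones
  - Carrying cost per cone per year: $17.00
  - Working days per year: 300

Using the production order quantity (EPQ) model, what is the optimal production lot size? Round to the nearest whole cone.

d = 57,000/300 = 190.0000 cones/day;  effective holding cost H(1 − d/p) = 17·(1 − 190.0000/1086) = 14.02578
Q* = √(2DS / H_eff) = √(2·57,000·350 / 14.02578) ≈ 1,686.64

1,687 cones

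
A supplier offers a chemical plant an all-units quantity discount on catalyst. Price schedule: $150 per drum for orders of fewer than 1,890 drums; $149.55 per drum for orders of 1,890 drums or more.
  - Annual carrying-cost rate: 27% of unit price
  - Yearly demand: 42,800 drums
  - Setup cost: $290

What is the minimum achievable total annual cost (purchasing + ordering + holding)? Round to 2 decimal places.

H₁ = 27%×$150 = $40.5000;  H₂ = 27%×$149.55 = $40.3785
EOQ₁ = √(2×42,800×290/40.5000) = 782.90  (< 1,890, feasible at tier 1)
EOQ₂ = √(2×42,800×290/40.3785) = 784.08  (< 1,890 → use Q = 1,890 at tier-2 price)
TC(tier 1 (EOQ₁), Q≈782.9) = $6,451,707.60
TC(tier 2, Q≈1,890.0) = $6,445,464.88
Minimum at tier 2: $6,445,464.88

$6,445,464.88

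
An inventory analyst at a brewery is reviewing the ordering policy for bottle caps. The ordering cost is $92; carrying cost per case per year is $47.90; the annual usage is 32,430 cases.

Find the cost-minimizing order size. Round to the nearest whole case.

2DS/H = 2·32,430·92/47.9 = 124,574.53
EOQ = √124,574.53 ≈ 352.95

353 cases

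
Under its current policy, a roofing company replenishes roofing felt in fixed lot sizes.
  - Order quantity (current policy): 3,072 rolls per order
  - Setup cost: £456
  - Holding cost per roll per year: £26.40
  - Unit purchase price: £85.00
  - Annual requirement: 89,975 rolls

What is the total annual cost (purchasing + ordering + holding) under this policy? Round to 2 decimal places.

£7,701,781.06

Ordering: D/Q × S = 89,975/3,072 × £456 = £13,355.66
Holding:  Q/2 × H = 3,072/2 × £26.4 = £40,550.40
Purchase cost = D·C = 89,975 × 85 = £7,647,875.00
Total = £13,355.66 + £40,550.40 + £7,647,875.00 = £7,701,781.06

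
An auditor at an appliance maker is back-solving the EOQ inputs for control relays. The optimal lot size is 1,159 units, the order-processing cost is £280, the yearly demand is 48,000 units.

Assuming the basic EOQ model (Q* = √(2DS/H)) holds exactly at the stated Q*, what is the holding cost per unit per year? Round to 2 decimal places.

EOQ relation: Q² = 2DS/H, so rearrange for the unknown.
H = 2DS / Q² = 2 × 48,000 × 280 / 1,159² = 20.0107

£20.01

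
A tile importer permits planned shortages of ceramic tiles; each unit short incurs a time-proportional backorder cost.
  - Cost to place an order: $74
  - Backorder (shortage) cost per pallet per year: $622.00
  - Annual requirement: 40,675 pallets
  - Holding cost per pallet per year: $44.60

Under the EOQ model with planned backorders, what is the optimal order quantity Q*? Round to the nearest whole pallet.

Q* = √(2DS/H) · √((H + b)/b)
   = √(2 × 40,675 × 74 / 44.6) · √((44.6 + 622) / 622)
   = 367.390 × 1.0352 ≈ 380.33

380 pallets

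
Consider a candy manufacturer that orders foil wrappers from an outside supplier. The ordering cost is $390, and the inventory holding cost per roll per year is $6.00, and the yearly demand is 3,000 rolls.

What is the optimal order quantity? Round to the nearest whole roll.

Optimal lot size Q* = (2 × 3,000 × $390 / $6)^½ ≈ 624.50

624 rolls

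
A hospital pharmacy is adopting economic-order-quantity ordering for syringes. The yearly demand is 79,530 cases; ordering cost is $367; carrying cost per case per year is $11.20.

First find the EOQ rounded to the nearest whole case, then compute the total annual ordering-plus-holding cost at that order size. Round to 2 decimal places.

EOQ = √(2DS/H) = √(2 × 79,530 × 367 / 11.2)
    = √(5,212,055.36) ≈ 2,282.99 → Q = 2,283 cases
Orders/yr = 79,530/2,283 = 34.836; ordering cost = 34.836 × $367 = $12,784.72
Average inventory = 2,283/2 = 1141.5; holding cost = 1141.5 × $11.2 = $12,784.80
Total = $12,784.72 + $12,784.80 = $25,569.52

$25,569.52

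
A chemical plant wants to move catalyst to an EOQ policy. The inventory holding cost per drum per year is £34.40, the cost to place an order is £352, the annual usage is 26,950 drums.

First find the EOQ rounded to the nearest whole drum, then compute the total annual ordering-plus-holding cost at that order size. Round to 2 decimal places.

Optimal lot size Q* = (2 × 26,950 × £352 / £34.4)^½ ≈ 742.65 → Q = 743 drums
Annual ordering cost = (D/Q)·S = (26,950/743) × 352 = £12,767.70
Annual holding cost  = (Q/2)·H = (743/2) × 34.4 = £12,779.60
Total = £12,767.70 + £12,779.60 = £25,547.30

£25,547.30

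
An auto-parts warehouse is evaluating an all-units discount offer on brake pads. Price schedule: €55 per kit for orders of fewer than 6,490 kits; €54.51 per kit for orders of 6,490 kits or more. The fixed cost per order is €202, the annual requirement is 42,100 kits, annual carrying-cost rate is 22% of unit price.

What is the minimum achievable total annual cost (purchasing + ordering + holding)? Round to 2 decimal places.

€2,329,845.79

H₁ = 22%×€55 = €12.1000;  H₂ = 22%×€54.51 = €11.9922
EOQ₁ = √(2×42,100×202/12.1000) = 1,185.60  (< 6,490, feasible at tier 1)
EOQ₂ = √(2×42,100×202/11.9922) = 1,190.92  (< 6,490 → use Q = 6,490 at tier-2 price)
TC(tier 1 (EOQ₁), Q≈1,185.6) = €2,329,845.79
TC(tier 2, Q≈6,490.0) = €2,335,096.04
Minimum at tier 1 (EOQ₁): €2,329,845.79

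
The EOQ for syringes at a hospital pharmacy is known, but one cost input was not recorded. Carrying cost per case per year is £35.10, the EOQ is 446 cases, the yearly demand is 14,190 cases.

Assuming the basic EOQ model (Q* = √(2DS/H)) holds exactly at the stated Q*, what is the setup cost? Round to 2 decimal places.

£246.02

Since Q* = (2DS/H)^½, squaring gives Q*²·H = 2DS.
S = Q²H / (2D) = 446² × 35.1 / (2 × 14,190) = 246.0166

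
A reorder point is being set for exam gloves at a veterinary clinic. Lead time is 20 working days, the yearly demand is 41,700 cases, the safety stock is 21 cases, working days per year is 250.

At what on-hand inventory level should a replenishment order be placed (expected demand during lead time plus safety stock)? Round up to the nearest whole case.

Daily demand d = 41,700 / 250 = 166.800 cases/day
Demand during lead time = 166.800 × 20 = 3,336.00
Reorder point = 3,336.00 + 21 = 3,357.00 → round up

3,357 cases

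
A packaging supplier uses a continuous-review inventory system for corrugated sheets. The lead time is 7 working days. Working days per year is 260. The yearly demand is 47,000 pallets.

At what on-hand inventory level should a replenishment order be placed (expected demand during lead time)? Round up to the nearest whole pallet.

Daily demand d = 47,000 / 260 = 180.769 pallets/day
Demand during lead time = 180.769 × 7 = 1,265.38
Reorder point = 1,265.38 → round up

1,266 pallets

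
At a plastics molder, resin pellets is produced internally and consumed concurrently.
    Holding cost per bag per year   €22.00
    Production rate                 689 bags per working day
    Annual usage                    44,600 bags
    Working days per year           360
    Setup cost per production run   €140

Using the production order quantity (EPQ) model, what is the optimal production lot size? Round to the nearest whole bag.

d = 44,600/360 = 123.8889 bags/day;  effective holding cost H(1 − d/p) = 22·(1 − 123.8889/689) = 18.04419
Q* = √(2DS / H_eff) = √(2·44,600·140 / 18.04419) ≈ 831.91

832 bags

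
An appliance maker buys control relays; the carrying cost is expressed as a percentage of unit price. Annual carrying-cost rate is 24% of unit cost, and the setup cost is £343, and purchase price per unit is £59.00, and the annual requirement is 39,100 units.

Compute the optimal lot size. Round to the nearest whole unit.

Holding cost per unit per year: H = 24% × £59 = £14.1600
Q* = √(2·D·S / H) = √(2·39,100·343 / 14.16) = √1,894,251.4 ≈ 1,376.32

1,376 units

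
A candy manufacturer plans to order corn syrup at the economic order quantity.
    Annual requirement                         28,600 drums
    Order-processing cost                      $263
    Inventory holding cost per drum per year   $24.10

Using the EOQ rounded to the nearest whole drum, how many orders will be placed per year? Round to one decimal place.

Q* = √(2·D·S / H) = √(2·28,600·263 / 24.1) = √624,215.8 ≈ 790.07 → Q = 790
N = D/Q = 28,600/790 ≈ 36.203 orders/yr

36.2 orders per year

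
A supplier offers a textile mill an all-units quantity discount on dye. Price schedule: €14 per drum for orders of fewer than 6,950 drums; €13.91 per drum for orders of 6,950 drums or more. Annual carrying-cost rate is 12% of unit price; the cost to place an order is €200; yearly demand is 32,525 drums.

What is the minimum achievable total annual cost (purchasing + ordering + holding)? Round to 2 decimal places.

€459,159.19

H₁ = 12%×€14 = €1.6800;  H₂ = 12%×€13.91 = €1.6692
EOQ₁ = √(2×32,525×200/1.6800) = 2,782.81  (< 6,950, feasible at tier 1)
EOQ₂ = √(2×32,525×200/1.6692) = 2,791.80  (< 6,950 → use Q = 6,950 at tier-2 price)
TC(tier 1 (EOQ₁), Q≈2,782.8) = €460,025.13
TC(tier 2, Q≈6,950.0) = €459,159.19
Minimum at tier 2: €459,159.19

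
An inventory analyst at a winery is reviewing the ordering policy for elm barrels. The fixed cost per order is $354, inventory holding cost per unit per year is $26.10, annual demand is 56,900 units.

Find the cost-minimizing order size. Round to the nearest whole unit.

1,242 units

EOQ = √(2DS/H) = √(2 × 56,900 × 354 / 26.1)
    = √(1,543,494.25) ≈ 1,242.37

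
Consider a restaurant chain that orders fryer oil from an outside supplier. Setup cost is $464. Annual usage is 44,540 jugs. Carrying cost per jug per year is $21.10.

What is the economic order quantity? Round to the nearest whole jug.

EOQ = √(2DS/H) = √(2 × 44,540 × 464 / 21.1)
    = √(1,958,915.64) ≈ 1,399.61

1,400 jugs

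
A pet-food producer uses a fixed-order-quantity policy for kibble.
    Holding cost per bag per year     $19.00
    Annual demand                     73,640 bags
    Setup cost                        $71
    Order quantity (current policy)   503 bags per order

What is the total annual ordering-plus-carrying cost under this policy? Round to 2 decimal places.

Annual ordering cost = (D/Q)·S = (73,640/503) × 71 = $10,394.51
Annual holding cost  = (Q/2)·H = (503/2) × 19 = $4,778.50
Total = $10,394.51 + $4,778.50 = $15,173.01

$15,173.01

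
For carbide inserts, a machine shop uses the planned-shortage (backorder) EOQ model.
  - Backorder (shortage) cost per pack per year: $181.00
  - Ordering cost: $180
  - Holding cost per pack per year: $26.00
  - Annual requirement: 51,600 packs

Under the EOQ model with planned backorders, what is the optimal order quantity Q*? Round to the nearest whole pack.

Basic EOQ = √(2·51,600·180/26) = 845.258
Backorder adjustment √((H+b)/b) = √((26+181)/181) = 1.0694
Q* = 845.258 × 1.0694 ≈ 903.93

904 packs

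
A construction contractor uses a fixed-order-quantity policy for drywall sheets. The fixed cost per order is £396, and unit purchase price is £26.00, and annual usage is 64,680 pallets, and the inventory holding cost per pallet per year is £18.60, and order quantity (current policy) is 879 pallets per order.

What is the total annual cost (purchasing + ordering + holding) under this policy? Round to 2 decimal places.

£1,718,993.81

Orders/yr = 64,680/879 = 73.584; ordering cost = 73.584 × £396 = £29,139.11
Average inventory = 879/2 = 439.5; holding cost = 439.5 × £18.6 = £8,174.70
Purchase cost = D·C = 64,680 × 26 = £1,681,680.00
Total = £29,139.11 + £8,174.70 + £1,681,680.00 = £1,718,993.81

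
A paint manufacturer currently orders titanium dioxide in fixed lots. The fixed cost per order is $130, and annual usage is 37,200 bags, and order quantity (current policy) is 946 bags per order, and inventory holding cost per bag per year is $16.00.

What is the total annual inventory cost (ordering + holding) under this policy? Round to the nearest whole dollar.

$12,680

Ordering: D/Q × S = 37,200/946 × $130 = $5,112.05
Holding:  Q/2 × H = 946/2 × $16 = $7,568.00
Total = $5,112.05 + $7,568.00 = $12,680.05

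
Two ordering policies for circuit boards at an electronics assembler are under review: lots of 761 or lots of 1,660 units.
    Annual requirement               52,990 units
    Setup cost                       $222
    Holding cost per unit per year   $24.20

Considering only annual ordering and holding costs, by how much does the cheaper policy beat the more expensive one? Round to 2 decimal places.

$2,506.20

For each Q, cost = (D/Q)·S + (Q/2)·H.
TC(761) = (52,990/761)×222 + (761/2)×24.2 = $24,666.42
TC(1,660) = (52,990/1,660)×222 + (1,660/2)×24.2 = $27,172.61
|ΔTC| = |$24,666.42 − $27,172.61| = $2,506.20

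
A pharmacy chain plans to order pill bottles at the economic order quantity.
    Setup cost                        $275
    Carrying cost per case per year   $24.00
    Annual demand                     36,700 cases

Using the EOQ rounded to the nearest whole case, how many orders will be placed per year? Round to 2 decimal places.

40.02 orders per year

Q* = √(2·D·S / H) = √(2·36,700·275 / 24) = √841,041.7 ≈ 917.08 → Q = 917
N = D/Q = 36,700/917 ≈ 40.022 orders/yr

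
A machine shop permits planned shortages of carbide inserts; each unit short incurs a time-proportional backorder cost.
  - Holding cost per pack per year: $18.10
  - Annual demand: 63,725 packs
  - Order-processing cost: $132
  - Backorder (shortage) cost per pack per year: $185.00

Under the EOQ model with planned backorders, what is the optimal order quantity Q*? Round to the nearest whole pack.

1,010 packs

Basic EOQ = √(2·63,725·132/18.1) = 964.090
Backorder adjustment √((H+b)/b) = √((18.1+185)/185) = 1.0478
Q* = 964.090 × 1.0478 ≈ 1,010.15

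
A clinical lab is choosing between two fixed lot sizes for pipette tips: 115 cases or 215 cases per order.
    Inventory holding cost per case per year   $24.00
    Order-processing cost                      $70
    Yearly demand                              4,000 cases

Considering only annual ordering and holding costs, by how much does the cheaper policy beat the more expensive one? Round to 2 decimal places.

For each Q, cost = (D/Q)·S + (Q/2)·H.
TC(115) = (4,000/115)×70 + (115/2)×24 = $3,814.78
TC(215) = (4,000/215)×70 + (215/2)×24 = $3,882.33
Lots of 115 are cheaper by $67.54.

$67.54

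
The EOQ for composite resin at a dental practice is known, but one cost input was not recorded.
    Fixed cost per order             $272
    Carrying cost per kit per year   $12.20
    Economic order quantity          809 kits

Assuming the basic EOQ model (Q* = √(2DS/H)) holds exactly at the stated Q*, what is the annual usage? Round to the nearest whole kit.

14,678 kits per year

Since Q* = (2DS/H)^½, squaring gives Q*²·H = 2DS.
D = Q²H / (2S) = 809² × 12.2 / (2 × 272) = 14,677.70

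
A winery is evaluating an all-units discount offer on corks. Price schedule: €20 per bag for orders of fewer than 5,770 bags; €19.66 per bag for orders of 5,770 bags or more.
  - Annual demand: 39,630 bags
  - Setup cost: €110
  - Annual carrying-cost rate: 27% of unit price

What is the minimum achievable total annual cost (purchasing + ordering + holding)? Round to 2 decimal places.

H₁ = 27%×€20 = €5.4000;  H₂ = 27%×€19.66 = €5.3082
EOQ₁ = √(2×39,630×110/5.4000) = 1,270.65  (< 5,770, feasible at tier 1)
EOQ₂ = √(2×39,630×110/5.3082) = 1,281.59  (< 5,770 → use Q = 5,770 at tier-2 price)
TC(tier 1 (EOQ₁), Q≈1,270.7) = €799,461.52
TC(tier 2, Q≈5,770.0) = €795,195.47
Minimum at tier 2: €795,195.47

€795,195.47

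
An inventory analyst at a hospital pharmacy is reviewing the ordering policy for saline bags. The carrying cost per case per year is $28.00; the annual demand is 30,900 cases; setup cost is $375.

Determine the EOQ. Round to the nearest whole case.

910 cases

EOQ = √(2DS/H) = √(2 × 30,900 × 375 / 28)
    = √(827,678.57) ≈ 909.77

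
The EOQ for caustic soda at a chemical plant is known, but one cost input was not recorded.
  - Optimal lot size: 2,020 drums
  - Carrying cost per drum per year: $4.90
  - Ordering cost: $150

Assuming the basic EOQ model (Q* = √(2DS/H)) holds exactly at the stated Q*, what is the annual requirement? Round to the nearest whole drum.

From Q* = √(2DS/H) ⇒ Q*² = 2DS/H.
D = Q²H / (2S) = 2,020² × 4.9 / (2 × 150) = 66,646.53

66,647 drums per year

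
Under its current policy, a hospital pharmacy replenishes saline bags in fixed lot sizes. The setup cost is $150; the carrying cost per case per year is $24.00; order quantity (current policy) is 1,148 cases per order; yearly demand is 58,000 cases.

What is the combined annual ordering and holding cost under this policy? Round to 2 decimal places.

$21,354.40

Annual ordering cost = (D/Q)·S = (58,000/1,148) × 150 = $7,578.40
Annual holding cost  = (Q/2)·H = (1,148/2) × 24 = $13,776.00
Total = $7,578.40 + $13,776.00 = $21,354.40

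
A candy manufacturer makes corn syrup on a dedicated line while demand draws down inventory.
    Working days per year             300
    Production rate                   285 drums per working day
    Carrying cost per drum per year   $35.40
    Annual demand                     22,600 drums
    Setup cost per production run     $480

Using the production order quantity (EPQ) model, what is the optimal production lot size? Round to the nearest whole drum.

d = 22,600/300 = 75.3333 drums/day;  effective holding cost H(1 − d/p) = 35.4·(1 − 75.3333/285) = 26.04281
Q* = √(2DS / H_eff) = √(2·22,600·480 / 26.04281) ≈ 912.74

913 drums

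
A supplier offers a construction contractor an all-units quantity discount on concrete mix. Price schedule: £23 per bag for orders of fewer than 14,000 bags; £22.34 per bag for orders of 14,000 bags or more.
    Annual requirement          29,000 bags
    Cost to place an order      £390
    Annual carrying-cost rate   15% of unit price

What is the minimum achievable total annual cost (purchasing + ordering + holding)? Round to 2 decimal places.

H₁ = 15%×£23 = £3.4500;  H₂ = 15%×£22.34 = £3.3510
EOQ₁ = √(2×29,000×390/3.4500) = 2,560.57  (< 14,000, feasible at tier 1)
EOQ₂ = √(2×29,000×390/3.3510) = 2,598.12  (< 14,000 → use Q = 14,000 at tier-2 price)
TC(tier 1 (EOQ₁), Q≈2,560.6) = £675,833.97
TC(tier 2, Q≈14,000.0) = £672,124.86
Minimum at tier 2: £672,124.86

£672,124.86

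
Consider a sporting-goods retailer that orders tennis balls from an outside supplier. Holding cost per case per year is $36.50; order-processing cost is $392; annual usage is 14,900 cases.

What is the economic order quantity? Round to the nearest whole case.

Q* = √(2·D·S / H) = √(2·14,900·392 / 36.5) = √320,043.8 ≈ 565.72

566 cases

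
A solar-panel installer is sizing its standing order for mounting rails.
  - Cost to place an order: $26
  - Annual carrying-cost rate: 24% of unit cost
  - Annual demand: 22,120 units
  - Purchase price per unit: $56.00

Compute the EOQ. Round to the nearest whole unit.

Carrying cost H = $56 × 24% = $13.4400/unit/yr
EOQ = √(2DS/H) = √(2 × 22,120 × 26 / 13.44)
    = √(85,583.33) ≈ 292.55

293 units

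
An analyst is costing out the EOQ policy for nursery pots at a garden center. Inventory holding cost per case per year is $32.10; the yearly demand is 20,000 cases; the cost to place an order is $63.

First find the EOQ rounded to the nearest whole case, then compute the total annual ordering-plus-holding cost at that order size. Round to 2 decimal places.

$8,994.00

Optimal lot size Q* = (2 × 20,000 × $63 / $32.1)^½ ≈ 280.19 → Q = 280 cases
Orders/yr = 20,000/280 = 71.429; ordering cost = 71.429 × $63 = $4,500.00
Average inventory = 280/2 = 140; holding cost = 140 × $32.1 = $4,494.00
Total = $4,500.00 + $4,494.00 = $8,994.00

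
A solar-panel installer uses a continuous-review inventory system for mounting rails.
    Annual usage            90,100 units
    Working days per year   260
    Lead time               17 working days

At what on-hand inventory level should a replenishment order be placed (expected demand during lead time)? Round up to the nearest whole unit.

Daily demand d = 90,100 / 260 = 346.538 units/day
Demand during lead time = 346.538 × 17 = 5,891.15
Reorder point = 5,891.15 → round up

5,892 units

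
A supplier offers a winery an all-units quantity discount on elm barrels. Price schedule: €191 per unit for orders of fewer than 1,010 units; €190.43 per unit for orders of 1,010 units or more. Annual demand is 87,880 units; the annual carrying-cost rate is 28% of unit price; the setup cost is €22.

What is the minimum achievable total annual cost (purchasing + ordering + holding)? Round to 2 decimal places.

H₁ = 28%×€191 = €53.4800;  H₂ = 28%×€190.43 = €53.3204
EOQ₁ = √(2×87,880×22/53.4800) = 268.89  (< 1,010, feasible at tier 1)
EOQ₂ = √(2×87,880×22/53.3204) = 269.29  (< 1,010 → use Q = 1,010 at tier-2 price)
TC(tier 1 (EOQ₁), Q≈268.9) = €16,799,460.27
TC(tier 2, Q≈1,010.0) = €16,763,829.42
Minimum at tier 2: €16,763,829.42

€16,763,829.42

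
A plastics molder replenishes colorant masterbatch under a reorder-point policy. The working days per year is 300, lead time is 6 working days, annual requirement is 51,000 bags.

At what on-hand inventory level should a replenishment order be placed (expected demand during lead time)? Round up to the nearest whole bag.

1,020 bags

Daily demand d = 51,000 / 300 = 170.000 bags/day
Demand during lead time = 170.000 × 6 = 1,020.00
Reorder point = 1,020.00 → round up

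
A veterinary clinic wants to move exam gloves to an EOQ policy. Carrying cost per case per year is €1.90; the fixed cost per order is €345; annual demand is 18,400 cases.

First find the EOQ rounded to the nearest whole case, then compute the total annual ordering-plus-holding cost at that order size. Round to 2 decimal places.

EOQ = √(2DS/H) = √(2 × 18,400 × 345 / 1.9)
    = √(6,682,105.26) ≈ 2,584.98 → Q = 2,585 cases
Orders/yr = 18,400/2,585 = 7.118; ordering cost = 7.118 × €345 = €2,455.71
Average inventory = 2,585/2 = 1292.5; holding cost = 1292.5 × €1.9 = €2,455.75
Total = €2,455.71 + €2,455.75 = €4,911.46

€4,911.46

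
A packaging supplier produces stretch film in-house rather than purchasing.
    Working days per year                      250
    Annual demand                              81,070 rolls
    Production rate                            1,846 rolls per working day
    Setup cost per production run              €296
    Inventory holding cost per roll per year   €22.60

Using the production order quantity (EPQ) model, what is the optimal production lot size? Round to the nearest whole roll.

1,605 rolls

Daily demand d = 81,070/250 = 324.280; p = 1846; 1 − d/p = 0.82433
EPQ = √(2DS / (H(1 − d/p)))
    = √(2 × 81,070 × 296 / (22.6 × 0.82433)) ≈ 1,605.04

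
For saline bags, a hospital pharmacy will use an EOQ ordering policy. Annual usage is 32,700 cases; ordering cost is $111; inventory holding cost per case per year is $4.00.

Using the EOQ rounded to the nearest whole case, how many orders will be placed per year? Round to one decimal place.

24.3 orders per year

Q* = √(2·D·S / H) = √(2·32,700·111 / 4) = √1,814,850.0 ≈ 1,347.16 → Q = 1,347
Orders per year = D/Q = 32,700 / 1,347 = 24.276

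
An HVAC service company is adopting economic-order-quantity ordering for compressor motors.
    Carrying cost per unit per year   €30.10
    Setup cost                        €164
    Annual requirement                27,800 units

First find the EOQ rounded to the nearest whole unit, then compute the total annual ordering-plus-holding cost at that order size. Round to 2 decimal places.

2DS/H = 2·27,800·164/30.1 = 302,936.88
EOQ = √302,936.88 ≈ 550.40 → Q = 550 units
Annual ordering cost = (D/Q)·S = (27,800/550) × 164 = €8,289.45
Annual holding cost  = (Q/2)·H = (550/2) × 30.1 = €8,277.50
Total = €8,289.45 + €8,277.50 = €16,566.95

€16,566.95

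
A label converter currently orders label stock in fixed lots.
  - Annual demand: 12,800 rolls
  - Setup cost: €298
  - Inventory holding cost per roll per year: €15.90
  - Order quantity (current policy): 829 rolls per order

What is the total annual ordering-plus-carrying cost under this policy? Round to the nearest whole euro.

€11,192

Annual ordering cost = (D/Q)·S = (12,800/829) × 298 = €4,601.21
Annual holding cost  = (Q/2)·H = (829/2) × 15.9 = €6,590.55
Total = €4,601.21 + €6,590.55 = €11,191.76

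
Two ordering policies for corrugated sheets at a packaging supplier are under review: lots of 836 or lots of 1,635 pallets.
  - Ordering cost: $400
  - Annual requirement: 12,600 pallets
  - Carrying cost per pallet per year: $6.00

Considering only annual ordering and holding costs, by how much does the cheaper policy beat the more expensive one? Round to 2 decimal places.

$549.14

Annual cost at Q: ordering D·S/Q plus holding Q·H/2.
TC(836) = (12,600/836)×400 + (836/2)×6 = $8,536.71
TC(1,635) = (12,600/1,635)×400 + (1,635/2)×6 = $7,987.57
Lots of 1,635 are cheaper by $549.14.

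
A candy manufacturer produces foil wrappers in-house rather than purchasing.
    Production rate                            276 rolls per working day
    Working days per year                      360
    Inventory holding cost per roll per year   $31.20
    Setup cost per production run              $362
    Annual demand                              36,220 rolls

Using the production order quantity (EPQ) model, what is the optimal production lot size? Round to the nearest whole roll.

Daily demand d = 36,220/360 = 100.611; p = 276; 1 − d/p = 0.63547
EPQ = √(2DS / (H(1 − d/p)))
    = √(2 × 36,220 × 362 / (31.2 × 0.63547)) ≈ 1,150.06

1,150 rolls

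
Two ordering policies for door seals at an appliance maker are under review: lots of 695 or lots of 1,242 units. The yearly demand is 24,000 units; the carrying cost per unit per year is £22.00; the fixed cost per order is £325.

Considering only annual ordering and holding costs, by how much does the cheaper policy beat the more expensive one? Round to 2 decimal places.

TC(Q) = (D/Q)S + (Q/2)H
TC(695) = (24,000/695)×325 + (695/2)×22 = £18,868.02
TC(1,242) = (24,000/1,242)×325 + (1,242/2)×22 = £19,942.19
Cheaper: Q = 695.  Difference = £1,074.17

£1,074.17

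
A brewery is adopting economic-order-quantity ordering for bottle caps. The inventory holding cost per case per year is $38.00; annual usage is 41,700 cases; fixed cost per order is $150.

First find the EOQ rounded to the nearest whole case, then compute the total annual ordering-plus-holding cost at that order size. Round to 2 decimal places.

Q* = √(2·D·S / H) = √(2·41,700·150 / 38) = √329,210.5 ≈ 573.77 → Q = 574 cases
Annual ordering cost = (D/Q)·S = (41,700/574) × 150 = $10,897.21
Annual holding cost  = (Q/2)·H = (574/2) × 38 = $10,906.00
Total = $10,897.21 + $10,906.00 = $21,803.21

$21,803.21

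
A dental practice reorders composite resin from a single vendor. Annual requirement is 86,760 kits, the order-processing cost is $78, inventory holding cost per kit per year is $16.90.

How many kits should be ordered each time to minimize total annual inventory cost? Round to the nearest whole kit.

895 kits

2DS/H = 2·86,760·78/16.9 = 800,861.54
EOQ = √800,861.54 ≈ 894.91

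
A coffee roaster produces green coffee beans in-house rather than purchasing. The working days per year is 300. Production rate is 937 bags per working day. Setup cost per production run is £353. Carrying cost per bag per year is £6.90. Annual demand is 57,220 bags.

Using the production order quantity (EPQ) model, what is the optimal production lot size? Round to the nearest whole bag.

2,711 bags

d = 57,220/300 = 190.7333 bags/day;  effective holding cost H(1 − d/p) = 6.9·(1 − 190.7333/937) = 5.49545
Q* = √(2DS / H_eff) = √(2·57,220·353 / 5.49545) ≈ 2,711.28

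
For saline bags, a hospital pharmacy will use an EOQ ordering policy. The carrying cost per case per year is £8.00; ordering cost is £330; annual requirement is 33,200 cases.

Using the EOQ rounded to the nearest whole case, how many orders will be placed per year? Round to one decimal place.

2DS/H = 2·33,200·330/8 = 2,739,000.00
EOQ = √2,739,000.00 ≈ 1,654.99 → Q = 1,655
N = D/Q = 33,200/1,655 ≈ 20.060 orders/yr

20.1 orders per year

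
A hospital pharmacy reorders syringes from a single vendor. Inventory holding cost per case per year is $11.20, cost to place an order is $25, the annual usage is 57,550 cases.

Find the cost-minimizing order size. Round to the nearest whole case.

2DS/H = 2·57,550·25/11.2 = 256,919.64
EOQ = √256,919.64 ≈ 506.87

507 cases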